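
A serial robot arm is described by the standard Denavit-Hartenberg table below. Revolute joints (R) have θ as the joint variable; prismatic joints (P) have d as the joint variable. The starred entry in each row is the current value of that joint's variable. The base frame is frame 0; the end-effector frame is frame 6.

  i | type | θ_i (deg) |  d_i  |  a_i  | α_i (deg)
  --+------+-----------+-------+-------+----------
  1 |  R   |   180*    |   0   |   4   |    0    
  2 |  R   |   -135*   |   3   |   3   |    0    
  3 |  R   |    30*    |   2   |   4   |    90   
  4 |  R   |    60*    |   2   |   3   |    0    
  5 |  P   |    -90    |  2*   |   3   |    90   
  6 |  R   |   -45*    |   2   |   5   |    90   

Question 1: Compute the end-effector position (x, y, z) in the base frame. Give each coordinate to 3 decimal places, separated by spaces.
1.200 11.815 2.598

after link 1: o_1 = (-4.0000, 0.0000, 0.0000)
after link 2: o_2 = (-1.8787, 2.1213, 3.0000)
after link 3: o_3 = (-0.8434, 5.9850, 5.0000)
after link 4: o_4 = (1.4767, 6.9163, 7.5981)
after link 5: o_5 = (4.0810, 8.9082, 6.0981)
after link 6: o_6 = (1.1995, 11.8149, 2.5983)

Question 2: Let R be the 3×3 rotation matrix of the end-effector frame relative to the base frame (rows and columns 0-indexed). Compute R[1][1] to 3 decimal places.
End-effector y-axis (col 1 of R) = (-0.1294,-0.4830,-0.8660)
R[1][1] = -0.4830

-0.483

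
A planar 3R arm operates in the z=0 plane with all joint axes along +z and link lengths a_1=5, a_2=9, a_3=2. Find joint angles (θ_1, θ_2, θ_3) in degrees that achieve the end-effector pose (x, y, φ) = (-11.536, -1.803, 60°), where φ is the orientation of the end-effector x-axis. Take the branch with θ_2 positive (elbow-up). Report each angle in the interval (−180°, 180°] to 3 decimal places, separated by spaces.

166.504 44.993 -151.496

wrist centre = target − a_3·(cos φ, sin φ) = (-12.5360, -3.5351)
cos θ_2 = (169.6479−5²−9²)/(2·5·9) = 0.7072; θ_2 = 44.9926° (elbow-up)
β = atan2(-3.5351,-12.5360) = -164.2520°; ψ = atan2(6.3631,11.3648) = 29.2444°
θ_1 = β − ψ = -193.4964°
θ_3 = φ − θ_1 − θ_2 = -151.4962° (wrapped to (-180°,180°])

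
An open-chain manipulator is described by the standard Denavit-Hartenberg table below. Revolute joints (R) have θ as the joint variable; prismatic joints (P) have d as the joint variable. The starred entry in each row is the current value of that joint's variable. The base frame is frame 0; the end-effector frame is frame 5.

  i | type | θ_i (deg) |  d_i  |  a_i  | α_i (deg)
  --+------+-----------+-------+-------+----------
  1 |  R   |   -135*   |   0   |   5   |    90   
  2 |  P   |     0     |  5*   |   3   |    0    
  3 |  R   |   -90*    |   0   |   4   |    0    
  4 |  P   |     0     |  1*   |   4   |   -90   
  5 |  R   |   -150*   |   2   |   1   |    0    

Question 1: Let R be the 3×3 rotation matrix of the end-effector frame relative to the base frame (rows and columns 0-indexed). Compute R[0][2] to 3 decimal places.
End-effector z-axis (col 2 of R) = (-0.7071,-0.7071,0.0000)
R[0][2] = -0.7071

-0.707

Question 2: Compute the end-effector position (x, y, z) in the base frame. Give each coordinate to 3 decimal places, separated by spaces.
-11.667 -2.475 -7.134

after link 1: o_1 = (-3.5355, -3.5355, 0.0000)
after link 2: o_2 = (-9.1924, -2.1213, 0.0000)
after link 3: o_3 = (-9.1924, -2.1213, -4.0000)
after link 4: o_4 = (-9.8995, -1.4142, -8.0000)
after link 5: o_5 = (-11.6673, -2.4749, -7.1340)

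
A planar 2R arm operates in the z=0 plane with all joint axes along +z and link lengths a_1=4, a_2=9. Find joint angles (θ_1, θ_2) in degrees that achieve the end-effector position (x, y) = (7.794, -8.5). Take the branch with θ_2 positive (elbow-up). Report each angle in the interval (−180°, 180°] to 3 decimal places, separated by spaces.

-90.003 60.003

cos θ_2 = (132.9964−4²−9²)/(2·4·9) = 0.5000; θ_2 = 60.0033° (elbow-up)
β = atan2(-8.5000,7.7940) = -47.4810°; ψ = atan2(7.7945,8.4996) = 42.5223°
θ_1 = β − ψ = -90.0033°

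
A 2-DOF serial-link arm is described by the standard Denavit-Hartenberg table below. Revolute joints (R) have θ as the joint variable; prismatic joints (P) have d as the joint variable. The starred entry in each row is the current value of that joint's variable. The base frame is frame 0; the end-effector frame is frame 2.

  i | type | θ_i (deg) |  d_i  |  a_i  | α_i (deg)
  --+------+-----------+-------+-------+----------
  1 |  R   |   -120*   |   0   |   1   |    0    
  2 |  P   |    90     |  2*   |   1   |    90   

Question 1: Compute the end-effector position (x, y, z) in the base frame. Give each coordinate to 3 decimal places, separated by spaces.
0.366 -1.366 2.000

after link 1: o_1 = (-0.5000, -0.8660, 0.0000)
after link 2: o_2 = (0.3660, -1.3660, 2.0000)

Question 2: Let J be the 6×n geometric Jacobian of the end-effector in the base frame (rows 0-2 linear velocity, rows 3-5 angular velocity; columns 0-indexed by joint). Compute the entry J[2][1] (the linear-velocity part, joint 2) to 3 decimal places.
1.000

prismatic axis z_1 = (0.0000,0.0000,1.0000)
J_v[:, 1] = z_1; J_ω[:, 1] = (0,0,0)
entry J[2][1] = 1.0000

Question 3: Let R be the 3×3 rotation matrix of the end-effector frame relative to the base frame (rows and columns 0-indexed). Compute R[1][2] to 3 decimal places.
End-effector z-axis (col 2 of R) = (-0.5000,-0.8660,0.0000)
R[1][2] = -0.8660

-0.866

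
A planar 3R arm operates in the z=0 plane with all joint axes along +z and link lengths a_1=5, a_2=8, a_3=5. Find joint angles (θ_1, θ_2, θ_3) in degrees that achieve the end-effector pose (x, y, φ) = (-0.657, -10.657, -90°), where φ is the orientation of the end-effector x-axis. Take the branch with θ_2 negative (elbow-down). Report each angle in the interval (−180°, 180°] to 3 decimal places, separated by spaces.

wrist centre = target − a_3·(cos φ, sin φ) = (-0.6570, -5.6570)
cos θ_2 = (32.4333−5²−8²)/(2·5·8) = -0.7071; θ_2 = -134.9981° (elbow-down)
β = atan2(-5.6570,-0.6570) = -96.6246°; ψ = atan2(-5.6570,-0.6567) = -96.6213°
θ_1 = β − ψ = -0.0033°
θ_3 = φ − θ_1 − θ_2 = 45.0015° (wrapped to (-180°,180°])

-0.003 -134.998 45.001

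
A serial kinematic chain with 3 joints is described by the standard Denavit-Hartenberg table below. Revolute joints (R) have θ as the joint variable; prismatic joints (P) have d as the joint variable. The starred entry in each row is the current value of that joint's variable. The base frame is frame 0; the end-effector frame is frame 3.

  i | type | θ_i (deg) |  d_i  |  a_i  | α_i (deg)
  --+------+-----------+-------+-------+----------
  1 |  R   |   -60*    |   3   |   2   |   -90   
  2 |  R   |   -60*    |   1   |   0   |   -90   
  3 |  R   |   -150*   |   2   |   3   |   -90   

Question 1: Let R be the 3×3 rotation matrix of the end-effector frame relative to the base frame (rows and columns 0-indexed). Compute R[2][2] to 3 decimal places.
0.433

End-effector z-axis (col 2 of R) = (0.8750,0.2165,0.4330)
R[2][2] = 0.4330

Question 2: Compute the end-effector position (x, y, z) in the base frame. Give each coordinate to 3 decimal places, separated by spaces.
3.382 -0.857 -0.250

after link 1: o_1 = (1.0000, -1.7321, 3.0000)
after link 2: o_2 = (1.8660, -1.2321, 3.0000)
after link 3: o_3 = (3.3816, -0.8571, -0.2500)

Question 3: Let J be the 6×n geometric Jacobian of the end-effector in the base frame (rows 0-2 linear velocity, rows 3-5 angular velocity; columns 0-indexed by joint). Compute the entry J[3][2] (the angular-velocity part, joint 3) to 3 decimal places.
axis z_2 = (0.4330,-0.7500,-0.5000); lever o_n−o_2 = (1.5155,0.3750,-3.2500)
cross product → J_v[:, 2] = (2.6250,0.6495,1.2990)
J_ω[:, 2] = z_2
entry J[3][2] = 0.4330

0.433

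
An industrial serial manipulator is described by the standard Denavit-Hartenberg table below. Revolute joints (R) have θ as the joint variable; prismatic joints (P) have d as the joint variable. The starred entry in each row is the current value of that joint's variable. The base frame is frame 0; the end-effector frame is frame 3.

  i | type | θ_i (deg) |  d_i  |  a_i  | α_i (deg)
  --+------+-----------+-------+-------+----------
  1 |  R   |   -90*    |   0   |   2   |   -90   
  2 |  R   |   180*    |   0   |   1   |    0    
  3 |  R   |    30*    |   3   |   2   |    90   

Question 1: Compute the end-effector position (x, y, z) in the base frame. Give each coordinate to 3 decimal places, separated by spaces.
after link 1: o_1 = (0.0000, -2.0000, 0.0000)
after link 2: o_2 = (0.0000, -1.0000, -0.0000)
after link 3: o_3 = (3.0000, 0.7321, 1.0000)

3.000 0.732 1.000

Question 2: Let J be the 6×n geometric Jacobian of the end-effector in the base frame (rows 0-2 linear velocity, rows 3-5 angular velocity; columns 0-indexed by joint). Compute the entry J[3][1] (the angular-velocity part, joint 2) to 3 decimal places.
1.000

axis z_1 = (1.0000,0.0000,0.0000); lever o_n−o_1 = (3.0000,2.7321,1.0000)
cross product → J_v[:, 1] = (-0.0000,-1.0000,2.7321)
J_ω[:, 1] = z_1
entry J[3][1] = 1.0000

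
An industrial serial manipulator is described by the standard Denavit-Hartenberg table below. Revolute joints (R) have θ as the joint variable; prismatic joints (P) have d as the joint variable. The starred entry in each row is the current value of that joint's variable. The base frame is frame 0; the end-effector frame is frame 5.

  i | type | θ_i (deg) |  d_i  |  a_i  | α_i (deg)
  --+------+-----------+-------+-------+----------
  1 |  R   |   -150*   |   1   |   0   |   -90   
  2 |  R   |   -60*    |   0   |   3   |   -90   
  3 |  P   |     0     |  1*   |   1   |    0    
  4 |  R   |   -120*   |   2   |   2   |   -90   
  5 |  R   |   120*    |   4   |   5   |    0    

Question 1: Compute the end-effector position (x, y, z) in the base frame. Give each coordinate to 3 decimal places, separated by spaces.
-1.559 -2.710 8.346

after link 1: o_1 = (0.0000, 0.0000, 1.0000)
after link 2: o_2 = (-1.2990, -0.7500, 3.5981)
after link 3: o_3 = (-2.4821, -1.4330, 3.9641)
after link 4: o_4 = (-2.6830, -3.5490, 2.0981)
after link 5: o_5 = (-1.5592, -2.7096, 8.3457)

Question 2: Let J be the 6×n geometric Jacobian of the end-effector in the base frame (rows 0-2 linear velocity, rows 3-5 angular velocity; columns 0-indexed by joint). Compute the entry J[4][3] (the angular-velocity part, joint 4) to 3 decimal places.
axis z_3 = (-0.7500,-0.4330,-0.5000); lever o_n−o_3 = (0.9228,-1.2766,4.3816)
cross product → J_v[:, 3] = (-2.5356,2.8248,1.3571)
J_ω[:, 3] = z_3
entry J[4][3] = -0.4330

-0.433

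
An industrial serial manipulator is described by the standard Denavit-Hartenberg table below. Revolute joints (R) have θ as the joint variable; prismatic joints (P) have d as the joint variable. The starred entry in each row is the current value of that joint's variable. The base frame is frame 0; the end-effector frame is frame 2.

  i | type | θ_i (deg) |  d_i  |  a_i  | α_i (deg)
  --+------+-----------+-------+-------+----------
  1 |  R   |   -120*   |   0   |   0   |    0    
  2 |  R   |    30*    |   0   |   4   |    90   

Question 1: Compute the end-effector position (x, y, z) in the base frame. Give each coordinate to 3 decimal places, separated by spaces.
0.000 -4.000 0.000

after link 1: o_1 = (0.0000, 0.0000, 0.0000)
after link 2: o_2 = (0.0000, -4.0000, 0.0000)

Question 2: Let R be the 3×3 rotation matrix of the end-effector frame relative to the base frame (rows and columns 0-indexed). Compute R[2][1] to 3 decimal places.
1.000

End-effector y-axis (col 1 of R) = (0.0000,0.0000,1.0000)
R[2][1] = 1.0000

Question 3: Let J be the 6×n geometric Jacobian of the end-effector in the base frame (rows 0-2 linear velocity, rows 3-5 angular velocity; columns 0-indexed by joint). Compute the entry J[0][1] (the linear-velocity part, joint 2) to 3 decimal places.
axis z_1 = (0.0000,0.0000,1.0000); lever o_n−o_1 = (0.0000,-4.0000,0.0000)
cross product → J_v[:, 1] = (4.0000,0.0000,-0.0000)
J_ω[:, 1] = z_1
entry J[0][1] = 4.0000

4.000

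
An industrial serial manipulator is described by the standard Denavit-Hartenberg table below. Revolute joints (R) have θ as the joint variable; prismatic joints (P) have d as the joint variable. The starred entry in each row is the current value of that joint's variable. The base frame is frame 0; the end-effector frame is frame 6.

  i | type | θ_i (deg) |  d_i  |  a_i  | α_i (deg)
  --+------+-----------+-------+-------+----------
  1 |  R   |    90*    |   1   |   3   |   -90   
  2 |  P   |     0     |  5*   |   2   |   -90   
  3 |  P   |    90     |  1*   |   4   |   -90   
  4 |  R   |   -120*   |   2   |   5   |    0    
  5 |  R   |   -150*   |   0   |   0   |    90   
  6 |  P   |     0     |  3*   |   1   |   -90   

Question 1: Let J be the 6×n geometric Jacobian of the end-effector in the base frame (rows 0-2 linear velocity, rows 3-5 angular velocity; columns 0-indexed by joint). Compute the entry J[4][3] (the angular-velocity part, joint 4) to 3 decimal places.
axis z_3 = (-0.0000,-1.0000,-0.0000); lever o_n−o_3 = (0.5000,-2.0000,-3.3301)
cross product → J_v[:, 3] = (3.3301,-0.0000,0.5000)
J_ω[:, 3] = z_3
entry J[4][3] = -1.0000

-1.000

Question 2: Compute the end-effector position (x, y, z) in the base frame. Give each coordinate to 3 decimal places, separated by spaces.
after link 1: o_1 = (0.0000, 3.0000, 1.0000)
after link 2: o_2 = (-5.0000, 5.0000, 1.0000)
after link 3: o_3 = (-1.0000, 5.0000, -0.0000)
after link 4: o_4 = (-3.5000, 3.0000, -4.3301)
after link 5: o_5 = (-3.5000, 3.0000, -4.3301)
after link 6: o_6 = (-0.5000, 3.0000, -3.3301)

-0.500 3.000 -3.330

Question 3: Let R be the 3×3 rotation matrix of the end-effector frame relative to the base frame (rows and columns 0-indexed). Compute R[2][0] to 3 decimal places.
1.000

End-effector x-axis (col 0 of R) = (0.0000,-0.0000,1.0000)
R[2][0] = 1.0000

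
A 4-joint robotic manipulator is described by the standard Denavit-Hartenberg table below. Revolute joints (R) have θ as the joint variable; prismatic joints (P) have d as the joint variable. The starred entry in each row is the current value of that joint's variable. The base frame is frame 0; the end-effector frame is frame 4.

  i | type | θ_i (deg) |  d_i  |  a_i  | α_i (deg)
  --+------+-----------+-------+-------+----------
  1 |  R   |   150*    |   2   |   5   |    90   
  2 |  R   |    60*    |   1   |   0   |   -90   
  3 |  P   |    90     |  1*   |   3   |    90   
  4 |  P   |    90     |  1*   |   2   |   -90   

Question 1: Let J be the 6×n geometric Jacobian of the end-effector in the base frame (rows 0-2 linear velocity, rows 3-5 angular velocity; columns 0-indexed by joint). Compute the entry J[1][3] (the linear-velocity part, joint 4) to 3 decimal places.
prismatic axis z_3 = (-0.4330,0.2500,0.8660)
J_v[:, 3] = z_3; J_ω[:, 3] = (0,0,0)
entry J[1][3] = 0.2500

0.250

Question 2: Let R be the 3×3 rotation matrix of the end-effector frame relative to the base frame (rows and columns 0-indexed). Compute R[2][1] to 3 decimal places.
-0.866

End-effector y-axis (col 1 of R) = (0.4330,-0.2500,-0.8660)
R[2][1] = -0.8660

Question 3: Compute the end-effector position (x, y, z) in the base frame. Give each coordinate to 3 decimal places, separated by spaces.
-3.513 -0.281 4.366

after link 1: o_1 = (-4.3301, 2.5000, 2.0000)
after link 2: o_2 = (-3.8301, 3.3660, 2.0000)
after link 3: o_3 = (-4.5801, 0.3349, 2.5000)
after link 4: o_4 = (-3.5131, -0.2811, 4.3660)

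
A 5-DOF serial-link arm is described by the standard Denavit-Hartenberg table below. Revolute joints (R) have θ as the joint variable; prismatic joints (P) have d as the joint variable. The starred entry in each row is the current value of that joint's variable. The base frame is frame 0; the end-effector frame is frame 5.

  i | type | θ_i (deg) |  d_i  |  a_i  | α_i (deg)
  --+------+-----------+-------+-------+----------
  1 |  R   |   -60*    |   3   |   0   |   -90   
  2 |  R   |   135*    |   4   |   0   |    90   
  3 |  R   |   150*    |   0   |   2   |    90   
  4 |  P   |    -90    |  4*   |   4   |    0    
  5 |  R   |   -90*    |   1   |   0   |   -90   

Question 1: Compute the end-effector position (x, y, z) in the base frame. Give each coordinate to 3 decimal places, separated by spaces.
after link 1: o_1 = (0.0000, 0.0000, 3.0000)
after link 2: o_2 = (3.4641, 2.0000, 3.0000)
after link 3: o_3 = (4.9425, 1.4393, 4.2247)
after link 4: o_4 = (5.8212, 6.8456, 5.6390)
after link 5: o_5 = (6.3944, 7.5848, 5.2854)

6.394 7.585 5.285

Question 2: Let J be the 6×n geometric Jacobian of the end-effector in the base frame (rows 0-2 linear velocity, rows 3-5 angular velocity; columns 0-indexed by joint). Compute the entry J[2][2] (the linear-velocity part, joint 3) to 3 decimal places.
axis z_2 = (0.3536,-0.6124,-0.7071); lever o_n−o_2 = (2.9303,5.5848,2.2854)
cross product → J_v[:, 2] = (2.5495,-2.8800,3.7690)
J_ω[:, 2] = z_2
entry J[2][2] = 3.7690

3.769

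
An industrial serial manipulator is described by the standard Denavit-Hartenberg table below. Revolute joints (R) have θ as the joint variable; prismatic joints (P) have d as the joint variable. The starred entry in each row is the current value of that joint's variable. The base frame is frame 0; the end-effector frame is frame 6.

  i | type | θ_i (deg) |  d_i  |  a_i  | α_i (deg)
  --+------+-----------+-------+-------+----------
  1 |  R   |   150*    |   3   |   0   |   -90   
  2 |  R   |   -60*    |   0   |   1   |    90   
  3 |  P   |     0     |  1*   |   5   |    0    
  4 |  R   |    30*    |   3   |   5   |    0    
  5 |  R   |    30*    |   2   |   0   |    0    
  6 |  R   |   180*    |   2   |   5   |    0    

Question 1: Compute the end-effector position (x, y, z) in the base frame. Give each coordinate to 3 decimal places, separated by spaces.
3.525 0.078 13.781

after link 1: o_1 = (0.0000, 0.0000, 3.0000)
after link 2: o_2 = (-0.4330, 0.2500, 3.8660)
after link 3: o_3 = (-1.8481, 1.0670, 8.6962)
after link 4: o_4 = (-2.7231, -1.3146, 13.9462)
after link 5: o_5 = (-1.2231, -2.1806, 14.9462)
after link 6: o_6 = (3.5245, 0.0784, 13.7811)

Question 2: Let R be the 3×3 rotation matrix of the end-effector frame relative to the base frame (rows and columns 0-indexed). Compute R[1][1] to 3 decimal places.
End-effector y-axis (col 1 of R) = (-0.1250,0.6495,0.7500)
R[1][1] = 0.6495

0.650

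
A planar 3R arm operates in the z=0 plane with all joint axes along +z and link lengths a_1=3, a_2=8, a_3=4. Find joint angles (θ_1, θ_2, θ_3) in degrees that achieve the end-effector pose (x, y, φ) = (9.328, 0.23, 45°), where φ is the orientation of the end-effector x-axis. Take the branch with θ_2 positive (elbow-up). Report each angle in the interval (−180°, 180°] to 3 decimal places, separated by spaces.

-120.009 120.005 45.004

wrist centre = target − a_3·(cos φ, sin φ) = (6.4996, -2.5984)
cos θ_2 = (48.9963−3²−8²)/(2·3·8) = -0.5001; θ_2 = 120.0051° (elbow-up)
β = atan2(-2.5984,6.4996) = -21.7908°; ψ = atan2(6.9278,-1.0006) = 98.2187°
θ_1 = β − ψ = -120.0094°
θ_3 = φ − θ_1 − θ_2 = 45.0043° (wrapped to (-180°,180°])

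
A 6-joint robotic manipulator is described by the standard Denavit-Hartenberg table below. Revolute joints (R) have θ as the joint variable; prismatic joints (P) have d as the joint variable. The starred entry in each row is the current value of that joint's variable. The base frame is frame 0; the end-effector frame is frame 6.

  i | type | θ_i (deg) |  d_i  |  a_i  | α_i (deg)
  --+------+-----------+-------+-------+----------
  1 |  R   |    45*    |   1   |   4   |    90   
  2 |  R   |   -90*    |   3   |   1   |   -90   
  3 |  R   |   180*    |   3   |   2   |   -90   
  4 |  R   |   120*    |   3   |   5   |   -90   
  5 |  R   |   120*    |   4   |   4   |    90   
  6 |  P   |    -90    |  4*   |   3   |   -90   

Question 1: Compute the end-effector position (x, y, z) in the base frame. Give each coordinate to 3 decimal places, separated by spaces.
after link 1: o_1 = (2.8284, 2.8284, 1.0000)
after link 2: o_2 = (4.9497, 0.7071, 0.0000)
after link 3: o_3 = (7.0711, 2.8284, 2.0000)
after link 4: o_4 = (6.1305, -2.3548, -0.5000)
after link 5: o_5 = (6.3200, 2.7337, -2.9641)
after link 6: o_6 = (1.7238, 0.9659, -2.0981)

1.724 0.966 -2.098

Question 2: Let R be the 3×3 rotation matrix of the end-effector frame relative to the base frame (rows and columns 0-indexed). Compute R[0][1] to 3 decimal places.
End-effector y-axis (col 1 of R) = (0.8839,0.1768,0.4330)
R[0][1] = 0.8839

0.884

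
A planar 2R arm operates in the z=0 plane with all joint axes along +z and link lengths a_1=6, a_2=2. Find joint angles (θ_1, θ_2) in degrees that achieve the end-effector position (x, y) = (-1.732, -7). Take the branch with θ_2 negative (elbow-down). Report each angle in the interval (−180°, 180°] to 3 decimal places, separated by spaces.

-90.000 -60.000

cos θ_2 = (51.9998−6²−2²)/(2·6·2) = 0.5000; θ_2 = -60.0005° (elbow-down)
β = atan2(-7.0000,-1.7320) = -103.8975°; ψ = atan2(-1.7321,7.0000) = -13.8980°
θ_1 = β − ψ = -89.9995°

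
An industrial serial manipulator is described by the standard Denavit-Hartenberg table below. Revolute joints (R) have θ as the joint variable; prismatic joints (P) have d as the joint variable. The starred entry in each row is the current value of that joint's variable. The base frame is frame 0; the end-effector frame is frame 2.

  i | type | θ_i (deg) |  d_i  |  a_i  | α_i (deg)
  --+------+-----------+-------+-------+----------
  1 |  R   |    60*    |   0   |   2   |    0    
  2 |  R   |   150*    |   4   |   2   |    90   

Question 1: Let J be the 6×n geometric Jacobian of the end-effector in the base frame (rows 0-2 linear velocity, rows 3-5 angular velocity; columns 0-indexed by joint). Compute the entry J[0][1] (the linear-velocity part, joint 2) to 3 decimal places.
axis z_1 = (0.0000,0.0000,1.0000); lever o_n−o_1 = (-1.7321,-1.0000,4.0000)
cross product → J_v[:, 1] = (1.0000,-1.7321,0.0000)
J_ω[:, 1] = z_1
entry J[0][1] = 1.0000

1.000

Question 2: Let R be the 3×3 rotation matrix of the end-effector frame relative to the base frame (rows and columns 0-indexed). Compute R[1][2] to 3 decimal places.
End-effector z-axis (col 2 of R) = (-0.5000,0.8660,0.0000)
R[1][2] = 0.8660

0.866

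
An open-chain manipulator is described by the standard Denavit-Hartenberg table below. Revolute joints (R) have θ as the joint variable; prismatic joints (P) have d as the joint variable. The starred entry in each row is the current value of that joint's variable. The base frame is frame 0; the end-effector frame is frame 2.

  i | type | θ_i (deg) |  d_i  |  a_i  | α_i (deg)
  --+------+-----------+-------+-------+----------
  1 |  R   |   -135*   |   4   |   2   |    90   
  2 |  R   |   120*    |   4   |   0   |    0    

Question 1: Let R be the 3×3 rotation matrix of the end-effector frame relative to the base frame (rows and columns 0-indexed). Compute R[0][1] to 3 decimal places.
End-effector y-axis (col 1 of R) = (0.6124,0.6124,-0.5000)
R[0][1] = 0.6124

0.612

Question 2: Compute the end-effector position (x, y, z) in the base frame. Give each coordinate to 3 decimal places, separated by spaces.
-4.243 1.414 4.000

after link 1: o_1 = (-1.4142, -1.4142, 4.0000)
after link 2: o_2 = (-4.2426, 1.4142, 4.0000)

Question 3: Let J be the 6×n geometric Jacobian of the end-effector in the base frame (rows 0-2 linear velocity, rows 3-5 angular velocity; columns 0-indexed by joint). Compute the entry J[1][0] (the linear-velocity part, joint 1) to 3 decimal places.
axis z_0 = ẑ; lever o_n−o_0 = (-4.2426,1.4142,4.0000)
cross product → J_v[:, 0] = (-1.4142,-4.2426,0.0000)
J_ω[:, 0] = z_0
entry J[1][0] = -4.2426

-4.243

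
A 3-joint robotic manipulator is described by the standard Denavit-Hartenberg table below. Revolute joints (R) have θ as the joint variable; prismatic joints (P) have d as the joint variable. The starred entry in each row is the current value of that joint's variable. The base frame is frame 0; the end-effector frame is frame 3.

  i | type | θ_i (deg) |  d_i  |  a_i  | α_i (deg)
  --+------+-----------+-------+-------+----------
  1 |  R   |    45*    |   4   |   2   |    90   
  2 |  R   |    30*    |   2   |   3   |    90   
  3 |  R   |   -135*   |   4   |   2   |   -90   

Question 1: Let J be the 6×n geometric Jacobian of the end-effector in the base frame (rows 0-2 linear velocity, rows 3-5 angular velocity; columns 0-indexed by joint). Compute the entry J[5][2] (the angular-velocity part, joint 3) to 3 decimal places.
axis z_2 = (0.3536,0.3536,-0.8660); lever o_n−o_2 = (-0.4518,1.5482,-4.1712)
cross product → J_v[:, 2] = (-0.1340,1.8660,0.7071)
J_ω[:, 2] = z_2
entry J[5][2] = -0.8660

-0.866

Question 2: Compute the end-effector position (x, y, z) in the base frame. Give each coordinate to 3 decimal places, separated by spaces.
4.214 3.385 1.329

after link 1: o_1 = (1.4142, 1.4142, 4.0000)
after link 2: o_2 = (4.6655, 1.8371, 5.5000)
after link 3: o_3 = (4.2137, 3.3853, 1.3288)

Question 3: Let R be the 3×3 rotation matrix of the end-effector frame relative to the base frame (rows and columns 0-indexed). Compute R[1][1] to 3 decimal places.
End-effector y-axis (col 1 of R) = (-0.3536,-0.3536,0.8660)
R[1][1] = -0.3536

-0.354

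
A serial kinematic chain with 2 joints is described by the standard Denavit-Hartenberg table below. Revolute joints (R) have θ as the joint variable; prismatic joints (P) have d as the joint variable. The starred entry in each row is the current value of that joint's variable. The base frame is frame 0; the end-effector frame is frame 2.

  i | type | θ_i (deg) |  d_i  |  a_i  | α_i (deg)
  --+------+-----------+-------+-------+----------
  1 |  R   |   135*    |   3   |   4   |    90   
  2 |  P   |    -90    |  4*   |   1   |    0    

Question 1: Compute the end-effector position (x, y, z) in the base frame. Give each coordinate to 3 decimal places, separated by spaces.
0.000 5.657 2.000

after link 1: o_1 = (-2.8284, 2.8284, 3.0000)
after link 2: o_2 = (0.0000, 5.6569, 2.0000)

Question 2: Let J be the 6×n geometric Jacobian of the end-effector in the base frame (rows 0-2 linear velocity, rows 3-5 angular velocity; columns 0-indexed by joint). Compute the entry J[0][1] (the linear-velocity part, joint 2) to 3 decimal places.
0.707

prismatic axis z_1 = (0.7071,0.7071,0.0000)
J_v[:, 1] = z_1; J_ω[:, 1] = (0,0,0)
entry J[0][1] = 0.7071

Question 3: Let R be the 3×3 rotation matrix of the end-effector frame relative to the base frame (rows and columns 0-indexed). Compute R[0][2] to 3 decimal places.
End-effector z-axis (col 2 of R) = (0.7071,0.7071,0.0000)
R[0][2] = 0.7071

0.707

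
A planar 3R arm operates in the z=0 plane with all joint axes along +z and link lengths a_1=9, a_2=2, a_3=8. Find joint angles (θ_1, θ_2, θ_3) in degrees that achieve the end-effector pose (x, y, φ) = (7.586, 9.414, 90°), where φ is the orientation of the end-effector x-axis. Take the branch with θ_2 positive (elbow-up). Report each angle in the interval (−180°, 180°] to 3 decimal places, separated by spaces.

wrist centre = target − a_3·(cos φ, sin φ) = (7.5860, 1.4140)
cos θ_2 = (59.5468−9²−2²)/(2·9·2) = -0.7070; θ_2 = 134.9941° (elbow-up)
β = atan2(1.4140,7.5860) = 10.5585°; ψ = atan2(1.4144,7.5859) = 10.5613°
θ_1 = β − ψ = -0.0027°
θ_3 = φ − θ_1 − θ_2 = -44.9913° (wrapped to (-180°,180°])

-0.003 134.994 -44.991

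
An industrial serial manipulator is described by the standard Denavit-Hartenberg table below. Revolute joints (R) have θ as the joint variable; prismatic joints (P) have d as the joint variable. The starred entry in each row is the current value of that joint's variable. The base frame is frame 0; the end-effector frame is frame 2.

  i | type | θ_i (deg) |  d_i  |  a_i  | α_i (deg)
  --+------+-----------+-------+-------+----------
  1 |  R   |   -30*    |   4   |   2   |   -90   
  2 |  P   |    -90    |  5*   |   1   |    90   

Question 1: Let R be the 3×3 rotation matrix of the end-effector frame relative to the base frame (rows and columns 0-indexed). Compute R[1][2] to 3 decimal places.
0.500

End-effector z-axis (col 2 of R) = (-0.8660,0.5000,0.0000)
R[1][2] = 0.5000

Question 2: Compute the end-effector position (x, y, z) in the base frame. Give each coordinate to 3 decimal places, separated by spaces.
after link 1: o_1 = (1.7321, -1.0000, 4.0000)
after link 2: o_2 = (4.2321, 3.3301, 5.0000)

4.232 3.330 5.000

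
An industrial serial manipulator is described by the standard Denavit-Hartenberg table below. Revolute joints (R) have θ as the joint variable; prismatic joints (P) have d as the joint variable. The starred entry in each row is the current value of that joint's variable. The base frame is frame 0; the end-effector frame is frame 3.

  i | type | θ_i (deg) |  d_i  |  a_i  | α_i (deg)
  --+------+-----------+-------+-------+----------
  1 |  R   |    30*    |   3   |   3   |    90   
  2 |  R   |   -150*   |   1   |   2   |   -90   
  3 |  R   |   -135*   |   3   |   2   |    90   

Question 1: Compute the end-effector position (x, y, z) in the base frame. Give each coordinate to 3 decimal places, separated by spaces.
4.665 -0.094 0.109

after link 1: o_1 = (2.5981, 1.5000, 3.0000)
after link 2: o_2 = (1.5981, -0.2321, 2.0000)
after link 3: o_3 = (4.6649, -0.0944, 0.1090)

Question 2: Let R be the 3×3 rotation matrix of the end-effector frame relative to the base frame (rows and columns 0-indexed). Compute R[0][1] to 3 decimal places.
0.433

End-effector y-axis (col 1 of R) = (0.4330,0.2500,-0.8660)
R[0][1] = 0.4330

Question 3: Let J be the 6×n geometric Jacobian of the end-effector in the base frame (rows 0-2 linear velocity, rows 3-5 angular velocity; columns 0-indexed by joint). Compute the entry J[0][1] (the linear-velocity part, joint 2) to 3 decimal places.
2.504

axis z_1 = (0.5000,-0.8660,0.0000); lever o_n−o_1 = (2.0668,-1.5944,-2.8910)
cross product → J_v[:, 1] = (2.5037,1.4455,0.9927)
J_ω[:, 1] = z_1
entry J[0][1] = 2.5037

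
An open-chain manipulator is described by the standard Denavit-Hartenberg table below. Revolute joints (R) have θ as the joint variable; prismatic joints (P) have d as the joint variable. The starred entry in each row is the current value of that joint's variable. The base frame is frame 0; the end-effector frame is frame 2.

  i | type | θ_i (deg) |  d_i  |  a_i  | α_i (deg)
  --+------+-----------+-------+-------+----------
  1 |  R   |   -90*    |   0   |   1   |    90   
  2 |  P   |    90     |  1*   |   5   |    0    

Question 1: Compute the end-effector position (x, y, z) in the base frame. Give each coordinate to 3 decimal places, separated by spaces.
after link 1: o_1 = (0.0000, -1.0000, 0.0000)
after link 2: o_2 = (-1.0000, -1.0000, 5.0000)

-1.000 -1.000 5.000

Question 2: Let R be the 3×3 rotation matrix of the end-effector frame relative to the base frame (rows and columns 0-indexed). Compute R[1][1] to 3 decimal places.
1.000

End-effector y-axis (col 1 of R) = (-0.0000,1.0000,0.0000)
R[1][1] = 1.0000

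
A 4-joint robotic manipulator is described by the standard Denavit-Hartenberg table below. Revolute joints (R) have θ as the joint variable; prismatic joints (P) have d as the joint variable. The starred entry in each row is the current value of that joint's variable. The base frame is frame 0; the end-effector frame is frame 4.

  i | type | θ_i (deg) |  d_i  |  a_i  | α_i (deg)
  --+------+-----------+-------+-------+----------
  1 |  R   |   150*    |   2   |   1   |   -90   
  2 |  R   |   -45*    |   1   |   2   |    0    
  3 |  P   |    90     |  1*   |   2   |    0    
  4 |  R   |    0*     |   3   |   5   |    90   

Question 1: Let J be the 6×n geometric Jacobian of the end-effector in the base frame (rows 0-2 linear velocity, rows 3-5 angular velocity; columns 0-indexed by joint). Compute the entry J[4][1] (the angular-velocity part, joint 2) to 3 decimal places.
-0.866

axis z_1 = (-0.5000,-0.8660,0.0000); lever o_n−o_1 = (-8.0114,-1.1481,-3.5355)
cross product → J_v[:, 1] = (3.0619,-1.7678,-6.3640)
J_ω[:, 1] = z_1
entry J[4][1] = -0.8660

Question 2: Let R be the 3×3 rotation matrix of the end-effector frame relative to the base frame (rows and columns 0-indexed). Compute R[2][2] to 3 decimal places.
End-effector z-axis (col 2 of R) = (-0.6124,0.3536,0.7071)
R[2][2] = 0.7071

0.707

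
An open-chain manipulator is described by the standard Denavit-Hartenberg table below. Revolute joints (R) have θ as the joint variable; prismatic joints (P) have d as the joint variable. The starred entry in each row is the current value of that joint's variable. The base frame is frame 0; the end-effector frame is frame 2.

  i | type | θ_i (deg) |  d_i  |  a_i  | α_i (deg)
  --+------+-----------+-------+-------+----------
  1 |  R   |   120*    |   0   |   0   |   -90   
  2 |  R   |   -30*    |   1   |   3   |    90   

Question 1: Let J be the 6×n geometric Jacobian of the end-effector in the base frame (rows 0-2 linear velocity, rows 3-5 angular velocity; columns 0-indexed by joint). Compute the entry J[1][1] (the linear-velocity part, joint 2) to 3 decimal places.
axis z_1 = (-0.8660,-0.5000,0.0000); lever o_n−o_1 = (-2.1651,1.7500,1.5000)
cross product → J_v[:, 1] = (-0.7500,1.2990,-2.5981)
J_ω[:, 1] = z_1
entry J[1][1] = 1.2990

1.299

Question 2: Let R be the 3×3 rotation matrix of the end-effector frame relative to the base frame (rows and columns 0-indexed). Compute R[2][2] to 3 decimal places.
0.866

End-effector z-axis (col 2 of R) = (0.2500,-0.4330,0.8660)
R[2][2] = 0.8660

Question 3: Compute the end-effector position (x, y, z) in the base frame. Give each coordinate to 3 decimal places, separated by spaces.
-2.165 1.750 1.500

after link 1: o_1 = (0.0000, 0.0000, 0.0000)
after link 2: o_2 = (-2.1651, 1.7500, 1.5000)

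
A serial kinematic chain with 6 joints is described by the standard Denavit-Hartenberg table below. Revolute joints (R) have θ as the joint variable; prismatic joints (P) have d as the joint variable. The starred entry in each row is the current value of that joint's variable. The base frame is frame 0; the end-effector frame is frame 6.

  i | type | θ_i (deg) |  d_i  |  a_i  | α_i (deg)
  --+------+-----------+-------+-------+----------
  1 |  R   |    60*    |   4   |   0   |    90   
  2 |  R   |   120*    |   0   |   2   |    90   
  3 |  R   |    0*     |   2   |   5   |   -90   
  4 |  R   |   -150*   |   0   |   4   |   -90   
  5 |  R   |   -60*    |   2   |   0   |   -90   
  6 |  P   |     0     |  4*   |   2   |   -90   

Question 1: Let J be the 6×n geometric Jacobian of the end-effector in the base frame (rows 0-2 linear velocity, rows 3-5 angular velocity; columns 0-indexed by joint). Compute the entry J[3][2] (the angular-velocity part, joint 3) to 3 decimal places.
axis z_2 = (0.4330,0.7500,0.5000); lever o_n−o_2 = (3.5490,6.6830,2.8301)
cross product → J_v[:, 2] = (-1.2189,0.5490,0.2321)
J_ω[:, 2] = z_2
entry J[3][2] = 0.4330

0.433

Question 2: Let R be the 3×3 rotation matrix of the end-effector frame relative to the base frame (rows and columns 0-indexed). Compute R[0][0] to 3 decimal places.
End-effector x-axis (col 0 of R) = (0.9665,-0.0580,-0.2500)
R[0][0] = 0.9665

0.967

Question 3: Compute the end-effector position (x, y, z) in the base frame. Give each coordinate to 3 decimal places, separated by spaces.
3.049 5.817 8.562

after link 1: o_1 = (0.0000, 0.0000, 4.0000)
after link 2: o_2 = (-0.5000, -0.8660, 5.7321)
after link 3: o_3 = (-0.8840, -1.5311, 11.0622)
after link 4: o_4 = (0.8481, 1.4689, 9.0622)
after link 5: o_5 = (1.3481, 2.3349, 10.7942)
after link 6: o_6 = (3.0490, 5.8170, 8.5622)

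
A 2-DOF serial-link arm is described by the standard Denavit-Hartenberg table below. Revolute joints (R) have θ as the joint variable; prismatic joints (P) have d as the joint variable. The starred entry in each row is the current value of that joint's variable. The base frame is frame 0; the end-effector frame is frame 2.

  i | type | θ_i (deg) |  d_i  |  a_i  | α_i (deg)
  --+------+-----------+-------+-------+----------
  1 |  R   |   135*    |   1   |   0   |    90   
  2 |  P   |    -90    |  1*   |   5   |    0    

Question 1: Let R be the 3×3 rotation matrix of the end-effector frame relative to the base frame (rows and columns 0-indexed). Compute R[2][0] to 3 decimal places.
-1.000

End-effector x-axis (col 0 of R) = (0.0000,0.0000,-1.0000)
R[2][0] = -1.0000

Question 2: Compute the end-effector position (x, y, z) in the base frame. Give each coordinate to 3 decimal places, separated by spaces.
after link 1: o_1 = (0.0000, 0.0000, 1.0000)
after link 2: o_2 = (0.7071, 0.7071, -4.0000)

0.707 0.707 -4.000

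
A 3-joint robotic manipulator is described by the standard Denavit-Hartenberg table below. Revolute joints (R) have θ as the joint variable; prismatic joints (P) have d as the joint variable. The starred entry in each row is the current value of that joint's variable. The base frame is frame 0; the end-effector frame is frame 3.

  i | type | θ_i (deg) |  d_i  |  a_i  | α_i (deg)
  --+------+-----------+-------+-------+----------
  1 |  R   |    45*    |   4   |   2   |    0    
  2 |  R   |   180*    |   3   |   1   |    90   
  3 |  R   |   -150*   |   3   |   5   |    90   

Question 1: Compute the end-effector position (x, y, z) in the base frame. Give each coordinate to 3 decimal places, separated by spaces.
1.648 5.890 4.500

after link 1: o_1 = (1.4142, 1.4142, 4.0000)
after link 2: o_2 = (0.7071, 0.7071, 7.0000)
after link 3: o_3 = (1.6476, 5.8903, 4.5000)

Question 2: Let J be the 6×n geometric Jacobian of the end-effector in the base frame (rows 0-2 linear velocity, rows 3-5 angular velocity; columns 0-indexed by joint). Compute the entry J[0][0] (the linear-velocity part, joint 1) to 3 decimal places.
axis z_0 = ẑ; lever o_n−o_0 = (1.6476,5.8903,4.5000)
cross product → J_v[:, 0] = (-5.8903,1.6476,0.0000)
J_ω[:, 0] = z_0
entry J[0][0] = -5.8903

-5.890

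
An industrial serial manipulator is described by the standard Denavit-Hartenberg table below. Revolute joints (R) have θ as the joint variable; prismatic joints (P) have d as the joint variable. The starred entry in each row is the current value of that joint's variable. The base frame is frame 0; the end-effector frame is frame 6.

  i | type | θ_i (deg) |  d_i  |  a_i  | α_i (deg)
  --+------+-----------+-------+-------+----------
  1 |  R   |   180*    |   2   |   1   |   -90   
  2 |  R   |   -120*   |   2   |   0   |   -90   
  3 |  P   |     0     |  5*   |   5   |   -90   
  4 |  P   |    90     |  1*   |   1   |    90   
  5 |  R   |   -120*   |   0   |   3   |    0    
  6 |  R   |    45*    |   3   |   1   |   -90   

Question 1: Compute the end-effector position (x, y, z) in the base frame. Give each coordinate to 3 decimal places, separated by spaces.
-1.539 -4.564 11.549

after link 1: o_1 = (-1.0000, 0.0000, 2.0000)
after link 2: o_2 = (-1.0000, -2.0000, 2.0000)
after link 3: o_3 = (-2.8301, -2.0000, 8.8301)
after link 4: o_4 = (-1.9641, -1.0000, 8.3301)
after link 5: o_5 = (-3.2631, -3.5981, 9.0801)
after link 6: o_6 = (-1.5390, -4.5640, 11.5488)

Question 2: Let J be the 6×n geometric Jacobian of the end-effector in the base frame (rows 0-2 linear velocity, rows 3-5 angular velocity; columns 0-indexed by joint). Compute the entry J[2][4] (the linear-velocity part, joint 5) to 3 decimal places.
-1.782

axis z_4 = (0.5000,0.0000,0.8660); lever o_n−o_4 = (0.4251,-3.5640,3.2187)
cross product → J_v[:, 4] = (3.0865,-1.2412,-1.7820)
J_ω[:, 4] = z_4
entry J[2][4] = -1.7820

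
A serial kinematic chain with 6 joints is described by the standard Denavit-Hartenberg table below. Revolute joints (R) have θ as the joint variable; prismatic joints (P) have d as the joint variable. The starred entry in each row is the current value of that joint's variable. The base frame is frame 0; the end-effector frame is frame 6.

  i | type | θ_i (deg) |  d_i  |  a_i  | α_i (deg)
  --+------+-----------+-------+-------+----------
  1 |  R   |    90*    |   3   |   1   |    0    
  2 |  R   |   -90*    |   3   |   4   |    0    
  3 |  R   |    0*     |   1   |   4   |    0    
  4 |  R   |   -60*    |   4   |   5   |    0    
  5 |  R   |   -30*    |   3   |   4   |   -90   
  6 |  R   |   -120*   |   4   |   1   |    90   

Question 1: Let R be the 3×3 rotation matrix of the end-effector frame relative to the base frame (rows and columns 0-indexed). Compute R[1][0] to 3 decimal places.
End-effector x-axis (col 0 of R) = (-0.0000,0.5000,0.8660)
R[1][0] = 0.5000

0.500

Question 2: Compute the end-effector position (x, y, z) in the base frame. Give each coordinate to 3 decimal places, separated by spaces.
after link 1: o_1 = (0.0000, 1.0000, 3.0000)
after link 2: o_2 = (4.0000, 1.0000, 6.0000)
after link 3: o_3 = (8.0000, 1.0000, 7.0000)
after link 4: o_4 = (10.5000, -3.3301, 11.0000)
after link 5: o_5 = (10.5000, -7.3301, 14.0000)
after link 6: o_6 = (14.5000, -6.8301, 14.8660)

14.500 -6.830 14.866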